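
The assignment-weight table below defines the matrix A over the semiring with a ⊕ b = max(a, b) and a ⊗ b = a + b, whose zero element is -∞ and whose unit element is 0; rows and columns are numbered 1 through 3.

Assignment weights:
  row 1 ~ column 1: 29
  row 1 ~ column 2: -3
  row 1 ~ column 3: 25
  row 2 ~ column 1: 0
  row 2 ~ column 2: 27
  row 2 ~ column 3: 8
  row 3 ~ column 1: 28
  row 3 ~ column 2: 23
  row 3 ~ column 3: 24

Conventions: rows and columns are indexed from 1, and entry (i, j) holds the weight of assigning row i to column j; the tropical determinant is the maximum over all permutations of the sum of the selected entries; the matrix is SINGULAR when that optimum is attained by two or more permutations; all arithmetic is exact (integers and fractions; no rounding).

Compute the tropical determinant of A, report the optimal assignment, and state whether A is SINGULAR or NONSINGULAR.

σ = (1, 2, 3): 29 + 27 + 24 = 80
σ = (1, 3, 2): 29 + 8 + 23 = 60
σ = (2, 1, 3): (-3) + 0 + 24 = 21
σ = (2, 3, 1): (-3) + 8 + 28 = 33
σ = (3, 1, 2): 25 + 0 + 23 = 48
σ = (3, 2, 1): 25 + 27 + 28 = 80
Optimal value attained by: σ = (1, 2, 3).
Answer: det⊕(A) = 80; verdict: SINGULAR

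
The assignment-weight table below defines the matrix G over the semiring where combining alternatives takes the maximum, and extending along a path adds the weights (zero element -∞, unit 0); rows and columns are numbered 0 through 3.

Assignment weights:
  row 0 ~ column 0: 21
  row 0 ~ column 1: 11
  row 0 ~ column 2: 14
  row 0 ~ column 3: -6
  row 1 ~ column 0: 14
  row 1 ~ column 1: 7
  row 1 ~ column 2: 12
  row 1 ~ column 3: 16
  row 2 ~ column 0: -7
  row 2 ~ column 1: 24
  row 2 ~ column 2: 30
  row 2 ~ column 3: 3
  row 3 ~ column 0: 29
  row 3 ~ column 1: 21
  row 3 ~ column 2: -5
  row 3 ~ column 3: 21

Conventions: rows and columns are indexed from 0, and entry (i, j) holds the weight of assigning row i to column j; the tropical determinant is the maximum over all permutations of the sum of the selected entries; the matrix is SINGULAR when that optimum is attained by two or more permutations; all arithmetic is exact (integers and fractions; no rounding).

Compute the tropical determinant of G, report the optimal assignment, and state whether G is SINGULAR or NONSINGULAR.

σ = (0, 1, 2, 3): 21 + 7 + 30 + 21 = 79
σ = (0, 1, 3, 2): 21 + 7 + 3 + (-5) = 26
σ = (0, 2, 1, 3): 21 + 12 + 24 + 21 = 78
σ = (0, 2, 3, 1): 21 + 12 + 3 + 21 = 57
σ = (0, 3, 1, 2): 21 + 16 + 24 + (-5) = 56
σ = (0, 3, 2, 1): 21 + 16 + 30 + 21 = 88
σ = (1, 0, 2, 3): 11 + 14 + 30 + 21 = 76
σ = (1, 0, 3, 2): 11 + 14 + 3 + (-5) = 23
σ = (1, 2, 0, 3): 11 + 12 + (-7) + 21 = 37
σ = (1, 2, 3, 0): 11 + 12 + 3 + 29 = 55
σ = (1, 3, 0, 2): 11 + 16 + (-7) + (-5) = 15
σ = (1, 3, 2, 0): 11 + 16 + 30 + 29 = 86
σ = (2, 0, 1, 3): 14 + 14 + 24 + 21 = 73
σ = (2, 0, 3, 1): 14 + 14 + 3 + 21 = 52
σ = (2, 1, 0, 3): 14 + 7 + (-7) + 21 = 35
σ = (2, 1, 3, 0): 14 + 7 + 3 + 29 = 53
σ = (2, 3, 0, 1): 14 + 16 + (-7) + 21 = 44
σ = (2, 3, 1, 0): 14 + 16 + 24 + 29 = 83
σ = (3, 0, 1, 2): (-6) + 14 + 24 + (-5) = 27
σ = (3, 0, 2, 1): (-6) + 14 + 30 + 21 = 59
σ = (3, 1, 0, 2): (-6) + 7 + (-7) + (-5) = -11
σ = (3, 1, 2, 0): (-6) + 7 + 30 + 29 = 60
σ = (3, 2, 0, 1): (-6) + 12 + (-7) + 21 = 20
σ = (3, 2, 1, 0): (-6) + 12 + 24 + 29 = 59
Optimal value attained by: σ = (0, 3, 2, 1).
Answer: det⊕(G) = 88; verdict: NONSINGULAR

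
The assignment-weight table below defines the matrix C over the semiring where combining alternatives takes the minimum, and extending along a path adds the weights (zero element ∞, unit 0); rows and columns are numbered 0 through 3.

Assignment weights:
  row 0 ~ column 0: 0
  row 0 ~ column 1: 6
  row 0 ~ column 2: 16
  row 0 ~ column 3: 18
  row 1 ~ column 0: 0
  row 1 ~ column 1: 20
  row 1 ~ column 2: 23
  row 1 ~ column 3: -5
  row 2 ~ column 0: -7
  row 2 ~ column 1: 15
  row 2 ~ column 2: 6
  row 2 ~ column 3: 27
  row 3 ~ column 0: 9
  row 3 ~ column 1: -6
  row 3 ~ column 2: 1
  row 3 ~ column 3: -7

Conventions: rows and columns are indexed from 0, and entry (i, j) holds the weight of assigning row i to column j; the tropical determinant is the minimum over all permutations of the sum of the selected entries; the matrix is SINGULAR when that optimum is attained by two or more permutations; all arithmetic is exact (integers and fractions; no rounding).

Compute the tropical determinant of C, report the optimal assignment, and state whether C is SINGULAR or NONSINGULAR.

σ = (0, 1, 2, 3): 0 + 20 + 6 + (-7) = 19
σ = (0, 1, 3, 2): 0 + 20 + 27 + 1 = 48
σ = (0, 2, 1, 3): 0 + 23 + 15 + (-7) = 31
σ = (0, 2, 3, 1): 0 + 23 + 27 + (-6) = 44
σ = (0, 3, 1, 2): 0 + (-5) + 15 + 1 = 11
σ = (0, 3, 2, 1): 0 + (-5) + 6 + (-6) = -5
σ = (1, 0, 2, 3): 6 + 0 + 6 + (-7) = 5
σ = (1, 0, 3, 2): 6 + 0 + 27 + 1 = 34
σ = (1, 2, 0, 3): 6 + 23 + (-7) + (-7) = 15
σ = (1, 2, 3, 0): 6 + 23 + 27 + 9 = 65
σ = (1, 3, 0, 2): 6 + (-5) + (-7) + 1 = -5
σ = (1, 3, 2, 0): 6 + (-5) + 6 + 9 = 16
σ = (2, 0, 1, 3): 16 + 0 + 15 + (-7) = 24
σ = (2, 0, 3, 1): 16 + 0 + 27 + (-6) = 37
σ = (2, 1, 0, 3): 16 + 20 + (-7) + (-7) = 22
σ = (2, 1, 3, 0): 16 + 20 + 27 + 9 = 72
σ = (2, 3, 0, 1): 16 + (-5) + (-7) + (-6) = -2
σ = (2, 3, 1, 0): 16 + (-5) + 15 + 9 = 35
σ = (3, 0, 1, 2): 18 + 0 + 15 + 1 = 34
σ = (3, 0, 2, 1): 18 + 0 + 6 + (-6) = 18
σ = (3, 1, 0, 2): 18 + 20 + (-7) + 1 = 32
σ = (3, 1, 2, 0): 18 + 20 + 6 + 9 = 53
σ = (3, 2, 0, 1): 18 + 23 + (-7) + (-6) = 28
σ = (3, 2, 1, 0): 18 + 23 + 15 + 9 = 65
Optimal value attained by: σ = (0, 3, 2, 1).
Answer: det⊕(C) = -5; verdict: SINGULAR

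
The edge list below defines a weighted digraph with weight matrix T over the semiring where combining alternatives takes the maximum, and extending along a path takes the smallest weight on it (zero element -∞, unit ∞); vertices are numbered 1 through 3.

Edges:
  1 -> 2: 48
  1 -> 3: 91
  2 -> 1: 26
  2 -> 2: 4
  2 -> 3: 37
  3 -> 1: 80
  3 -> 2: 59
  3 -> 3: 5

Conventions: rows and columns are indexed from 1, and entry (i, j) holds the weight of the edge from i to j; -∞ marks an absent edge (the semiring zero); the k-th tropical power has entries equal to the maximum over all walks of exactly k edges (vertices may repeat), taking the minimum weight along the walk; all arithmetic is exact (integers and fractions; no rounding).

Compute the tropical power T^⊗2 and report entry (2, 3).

T^⊗2:
  [80, 59, 37]
  [37, 37, 26]
  [26, 48, 80]
Key observation: the optimum is the walk 2->1->3, with weight 26 min 91 = 26.
Optimal value attained by: walk 2->1->3.
Answer: (T^⊗2)[2][3] = 26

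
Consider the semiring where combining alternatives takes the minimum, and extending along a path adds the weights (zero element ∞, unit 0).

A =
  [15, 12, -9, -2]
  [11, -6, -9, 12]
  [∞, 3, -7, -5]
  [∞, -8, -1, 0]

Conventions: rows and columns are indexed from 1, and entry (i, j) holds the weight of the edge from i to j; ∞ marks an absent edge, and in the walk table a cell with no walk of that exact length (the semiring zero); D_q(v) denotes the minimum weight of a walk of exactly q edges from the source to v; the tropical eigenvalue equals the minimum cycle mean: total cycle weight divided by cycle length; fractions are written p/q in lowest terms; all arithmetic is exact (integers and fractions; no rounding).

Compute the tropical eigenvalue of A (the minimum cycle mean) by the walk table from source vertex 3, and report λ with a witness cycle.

q=0: [∞, ∞, 0, ∞]
q=1: [∞, 3, -7, -5]
q=2: [14, -13, -14, -12]
q=3: [-2, -20, -22, -19]
q=4: [-9, -27, -29, -27]
Optimal cycle mean attained by: cycle 2->3->4->2, total (-9) + (-5) + (-8), length 3.
Answer: λ = -22/3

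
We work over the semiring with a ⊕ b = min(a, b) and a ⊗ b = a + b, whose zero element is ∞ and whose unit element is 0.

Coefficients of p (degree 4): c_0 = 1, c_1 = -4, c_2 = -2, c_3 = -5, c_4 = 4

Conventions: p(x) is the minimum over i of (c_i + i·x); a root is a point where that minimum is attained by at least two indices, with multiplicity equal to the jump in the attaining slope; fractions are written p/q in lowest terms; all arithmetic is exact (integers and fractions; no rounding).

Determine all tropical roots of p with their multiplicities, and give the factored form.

hull edge (i=0, c=1) to (i=1, c=-4): slope -5, span 1
hull edge (i=1, c=-4) to (i=3, c=-5): slope -1/2, span 2
hull edge (i=3, c=-5) to (i=4, c=4): slope 9, span 1
Factored form: p(x) = 4 ⊗ (x ⊕ (-9)) ⊗ (x ⊕ 1/2) ⊗ (x ⊕ 1/2) ⊗ (x ⊕ 5)
Answer: roots = -9 (mult 1), 1/2 (mult 2), 5 (mult 1)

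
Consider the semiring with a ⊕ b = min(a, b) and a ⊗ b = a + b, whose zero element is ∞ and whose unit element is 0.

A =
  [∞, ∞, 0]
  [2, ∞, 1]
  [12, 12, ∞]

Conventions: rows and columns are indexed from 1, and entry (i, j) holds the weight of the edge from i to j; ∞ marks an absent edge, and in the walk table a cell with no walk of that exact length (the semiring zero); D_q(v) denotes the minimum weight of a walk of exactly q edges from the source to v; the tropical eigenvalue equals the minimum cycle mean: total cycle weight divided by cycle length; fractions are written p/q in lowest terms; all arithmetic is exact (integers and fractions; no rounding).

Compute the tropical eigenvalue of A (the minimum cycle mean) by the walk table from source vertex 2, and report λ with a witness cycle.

q=0: [∞, 0, ∞]
q=1: [2, ∞, 1]
q=2: [13, 13, 2]
q=3: [14, 14, 13]
Optimal cycle mean attained by: cycle 1->3->2->1, total 0 + 12 + 2, length 3.
Answer: λ = 14/3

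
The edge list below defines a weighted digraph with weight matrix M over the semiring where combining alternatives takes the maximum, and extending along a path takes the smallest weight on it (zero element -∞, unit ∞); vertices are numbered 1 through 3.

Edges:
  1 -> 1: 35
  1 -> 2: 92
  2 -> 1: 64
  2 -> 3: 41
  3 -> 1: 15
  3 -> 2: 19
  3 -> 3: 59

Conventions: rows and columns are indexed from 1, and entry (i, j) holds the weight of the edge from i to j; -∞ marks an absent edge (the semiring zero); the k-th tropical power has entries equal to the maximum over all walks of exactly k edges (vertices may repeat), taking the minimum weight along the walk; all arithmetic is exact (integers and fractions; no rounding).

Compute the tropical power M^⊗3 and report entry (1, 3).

M^⊗2:
  [64, 35, 41]
  [35, 64, 41]
  [19, 19, 59]
M^⊗3:
  [35, 64, 41]
  [64, 35, 41]
  [19, 19, 59]
Key observation: the optimum is the walk 1->2->3->3, with weight 92 min 41 min 59 = 41.
Optimal value attained by: walk 1->2->3->3.
Answer: (M^⊗3)[1][3] = 41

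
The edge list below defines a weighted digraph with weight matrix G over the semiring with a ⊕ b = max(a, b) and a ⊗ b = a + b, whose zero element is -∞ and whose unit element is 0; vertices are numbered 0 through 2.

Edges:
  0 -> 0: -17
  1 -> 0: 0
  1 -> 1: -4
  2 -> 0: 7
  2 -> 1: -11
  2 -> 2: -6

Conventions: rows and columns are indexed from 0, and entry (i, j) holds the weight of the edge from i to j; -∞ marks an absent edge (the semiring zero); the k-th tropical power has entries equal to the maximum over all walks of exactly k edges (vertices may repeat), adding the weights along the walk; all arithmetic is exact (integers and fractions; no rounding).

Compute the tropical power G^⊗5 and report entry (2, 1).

G^⊗2:
  [-34, -∞, -∞]
  [-4, -8, -∞]
  [1, -15, -12]
G^⊗3:
  [-51, -∞, -∞]
  [-8, -12, -∞]
  [-5, -19, -18]
G^⊗4:
  [-68, -∞, -∞]
  [-12, -16, -∞]
  [-11, -23, -24]
G^⊗5:
  [-85, -∞, -∞]
  [-16, -20, -∞]
  [-17, -27, -30]
Key observation: the optimum is the walk 2->1->1->1->1->1, with weight (-11) + (-4) + (-4) + (-4) + (-4) = -27.
Optimal value attained by: walk 2->1->1->1->1->1.
Answer: (G^⊗5)[2][1] = -27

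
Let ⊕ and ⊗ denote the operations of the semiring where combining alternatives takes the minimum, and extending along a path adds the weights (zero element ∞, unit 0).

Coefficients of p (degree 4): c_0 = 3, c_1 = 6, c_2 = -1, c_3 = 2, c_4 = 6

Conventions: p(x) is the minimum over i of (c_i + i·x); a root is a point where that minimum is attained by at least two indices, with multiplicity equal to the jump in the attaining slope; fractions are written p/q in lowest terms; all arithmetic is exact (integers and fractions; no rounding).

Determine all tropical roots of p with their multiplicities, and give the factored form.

hull edge (i=0, c=3) to (i=2, c=-1): slope -2, span 2
hull edge (i=2, c=-1) to (i=3, c=2): slope 3, span 1
hull edge (i=3, c=2) to (i=4, c=6): slope 4, span 1
Factored form: p(x) = 6 ⊗ (x ⊕ (-4)) ⊗ (x ⊕ (-3)) ⊗ (x ⊕ 2) ⊗ (x ⊕ 2)
Answer: roots = -4 (mult 1), -3 (mult 1), 2 (mult 2)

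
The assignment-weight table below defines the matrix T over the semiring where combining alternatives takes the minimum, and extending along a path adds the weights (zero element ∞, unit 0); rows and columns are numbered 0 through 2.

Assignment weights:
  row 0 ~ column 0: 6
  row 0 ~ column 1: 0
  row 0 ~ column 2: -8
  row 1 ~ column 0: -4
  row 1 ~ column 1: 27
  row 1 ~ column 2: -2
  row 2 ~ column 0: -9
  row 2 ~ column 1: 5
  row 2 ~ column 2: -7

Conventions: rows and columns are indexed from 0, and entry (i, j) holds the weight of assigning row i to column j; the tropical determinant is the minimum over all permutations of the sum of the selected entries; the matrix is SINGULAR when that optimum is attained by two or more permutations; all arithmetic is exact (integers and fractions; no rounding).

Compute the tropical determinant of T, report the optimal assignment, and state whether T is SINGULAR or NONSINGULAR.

σ = (0, 1, 2): 6 + 27 + (-7) = 26
σ = (0, 2, 1): 6 + (-2) + 5 = 9
σ = (1, 0, 2): 0 + (-4) + (-7) = -11
σ = (1, 2, 0): 0 + (-2) + (-9) = -11
σ = (2, 0, 1): (-8) + (-4) + 5 = -7
σ = (2, 1, 0): (-8) + 27 + (-9) = 10
Optimal value attained by: σ = (1, 0, 2).
Answer: det⊕(T) = -11; verdict: SINGULAR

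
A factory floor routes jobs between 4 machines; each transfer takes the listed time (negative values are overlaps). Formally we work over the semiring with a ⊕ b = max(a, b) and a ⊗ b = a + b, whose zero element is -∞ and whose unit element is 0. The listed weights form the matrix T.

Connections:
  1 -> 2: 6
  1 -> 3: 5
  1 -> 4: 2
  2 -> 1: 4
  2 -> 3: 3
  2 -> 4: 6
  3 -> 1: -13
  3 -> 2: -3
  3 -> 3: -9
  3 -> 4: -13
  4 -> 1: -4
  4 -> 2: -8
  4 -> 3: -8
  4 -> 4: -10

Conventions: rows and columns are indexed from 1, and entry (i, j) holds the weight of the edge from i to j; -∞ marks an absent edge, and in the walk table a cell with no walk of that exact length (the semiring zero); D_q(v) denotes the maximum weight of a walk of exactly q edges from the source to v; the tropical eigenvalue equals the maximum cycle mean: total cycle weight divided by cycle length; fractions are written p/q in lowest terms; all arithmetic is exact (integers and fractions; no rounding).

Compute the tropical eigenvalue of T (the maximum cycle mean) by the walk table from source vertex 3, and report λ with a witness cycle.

q=0: [-∞, -∞, 0, -∞]
q=1: [-13, -3, -9, -13]
q=2: [1, -7, 0, 3]
q=3: [-1, 7, 6, 3]
q=4: [11, 5, 10, 13]
Optimal cycle mean attained by: cycle 1->2->1, total 6 + 4, length 2.
Answer: λ = 5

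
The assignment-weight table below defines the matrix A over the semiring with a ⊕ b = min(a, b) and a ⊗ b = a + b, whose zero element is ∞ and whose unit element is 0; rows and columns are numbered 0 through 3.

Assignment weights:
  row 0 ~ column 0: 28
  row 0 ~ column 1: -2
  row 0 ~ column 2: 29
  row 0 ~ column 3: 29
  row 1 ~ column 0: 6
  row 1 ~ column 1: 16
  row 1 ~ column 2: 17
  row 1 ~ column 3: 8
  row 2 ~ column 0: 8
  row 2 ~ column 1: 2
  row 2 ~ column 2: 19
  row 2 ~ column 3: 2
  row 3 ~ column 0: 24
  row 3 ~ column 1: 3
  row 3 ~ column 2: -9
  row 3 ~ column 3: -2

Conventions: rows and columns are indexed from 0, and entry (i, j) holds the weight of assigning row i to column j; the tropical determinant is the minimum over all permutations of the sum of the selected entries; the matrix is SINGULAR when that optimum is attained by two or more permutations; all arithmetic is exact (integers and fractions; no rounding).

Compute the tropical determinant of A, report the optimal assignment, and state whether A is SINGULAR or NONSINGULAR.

σ = (0, 1, 2, 3): 28 + 16 + 19 + (-2) = 61
σ = (0, 1, 3, 2): 28 + 16 + 2 + (-9) = 37
σ = (0, 2, 1, 3): 28 + 17 + 2 + (-2) = 45
σ = (0, 2, 3, 1): 28 + 17 + 2 + 3 = 50
σ = (0, 3, 1, 2): 28 + 8 + 2 + (-9) = 29
σ = (0, 3, 2, 1): 28 + 8 + 19 + 3 = 58
σ = (1, 0, 2, 3): (-2) + 6 + 19 + (-2) = 21
σ = (1, 0, 3, 2): (-2) + 6 + 2 + (-9) = -3
σ = (1, 2, 0, 3): (-2) + 17 + 8 + (-2) = 21
σ = (1, 2, 3, 0): (-2) + 17 + 2 + 24 = 41
σ = (1, 3, 0, 2): (-2) + 8 + 8 + (-9) = 5
σ = (1, 3, 2, 0): (-2) + 8 + 19 + 24 = 49
σ = (2, 0, 1, 3): 29 + 6 + 2 + (-2) = 35
σ = (2, 0, 3, 1): 29 + 6 + 2 + 3 = 40
σ = (2, 1, 0, 3): 29 + 16 + 8 + (-2) = 51
σ = (2, 1, 3, 0): 29 + 16 + 2 + 24 = 71
σ = (2, 3, 0, 1): 29 + 8 + 8 + 3 = 48
σ = (2, 3, 1, 0): 29 + 8 + 2 + 24 = 63
σ = (3, 0, 1, 2): 29 + 6 + 2 + (-9) = 28
σ = (3, 0, 2, 1): 29 + 6 + 19 + 3 = 57
σ = (3, 1, 0, 2): 29 + 16 + 8 + (-9) = 44
σ = (3, 1, 2, 0): 29 + 16 + 19 + 24 = 88
σ = (3, 2, 0, 1): 29 + 17 + 8 + 3 = 57
σ = (3, 2, 1, 0): 29 + 17 + 2 + 24 = 72
Optimal value attained by: σ = (1, 0, 3, 2).
Answer: det⊕(A) = -3; verdict: NONSINGULAR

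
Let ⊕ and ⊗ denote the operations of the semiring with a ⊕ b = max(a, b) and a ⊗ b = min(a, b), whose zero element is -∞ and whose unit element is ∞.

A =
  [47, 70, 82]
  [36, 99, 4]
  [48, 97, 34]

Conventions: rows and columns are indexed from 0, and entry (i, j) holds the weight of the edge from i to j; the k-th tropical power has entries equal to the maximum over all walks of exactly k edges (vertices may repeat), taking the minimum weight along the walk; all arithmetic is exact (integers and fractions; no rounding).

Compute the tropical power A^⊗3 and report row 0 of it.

A^⊗2:
  [48, 82, 47]
  [36, 99, 36]
  [47, 97, 48]
A^⊗3:
  [47, 82, 48]
  [36, 99, 36]
  [48, 97, 47]
Answer: row 0 of A^⊗3 = [47, 82, 48]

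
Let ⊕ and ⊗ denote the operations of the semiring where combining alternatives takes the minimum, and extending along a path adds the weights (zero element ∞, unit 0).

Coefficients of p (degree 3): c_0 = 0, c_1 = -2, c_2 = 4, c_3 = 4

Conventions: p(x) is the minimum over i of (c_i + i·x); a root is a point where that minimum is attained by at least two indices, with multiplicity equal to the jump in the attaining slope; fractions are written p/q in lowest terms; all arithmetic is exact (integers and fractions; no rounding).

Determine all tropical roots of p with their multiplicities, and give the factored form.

hull edge (i=0, c=0) to (i=1, c=-2): slope -2, span 1
hull edge (i=1, c=-2) to (i=3, c=4): slope 3, span 2
Factored form: p(x) = 4 ⊗ (x ⊕ (-3)) ⊗ (x ⊕ (-3)) ⊗ (x ⊕ 2)
Answer: roots = -3 (mult 2), 2 (mult 1)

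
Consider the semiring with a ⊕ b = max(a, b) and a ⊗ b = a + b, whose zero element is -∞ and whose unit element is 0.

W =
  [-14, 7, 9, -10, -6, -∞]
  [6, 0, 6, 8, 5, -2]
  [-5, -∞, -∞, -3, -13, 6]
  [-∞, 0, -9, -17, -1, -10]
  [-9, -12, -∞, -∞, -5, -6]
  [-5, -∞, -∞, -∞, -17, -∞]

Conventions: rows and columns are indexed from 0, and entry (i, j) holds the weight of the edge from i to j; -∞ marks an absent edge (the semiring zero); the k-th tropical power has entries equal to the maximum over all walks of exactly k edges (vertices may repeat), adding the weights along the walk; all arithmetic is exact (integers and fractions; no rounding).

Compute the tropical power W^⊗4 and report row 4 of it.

W^⊗2:
  [13, 7, 13, 15, 12, 15]
  [6, 13, 15, 8, 7, 12]
  [1, 2, 4, -15, -4, -13]
  [6, 0, 6, 8, 5, -2]
  [-6, -2, 0, -4, -7, -11]
  [-19, 2, 4, -15, -11, -23]
W^⊗3:
  [13, 20, 22, 15, 14, 19]
  [19, 13, 19, 21, 18, 21]
  [8, 8, 10, 10, 7, 10]
  [6, 13, 15, 8, 7, 12]
  [4, 1, 4, 6, 3, 6]
  [8, 2, 8, 10, 7, 10]
W^⊗4:
  [26, 20, 26, 28, 25, 28]
  [19, 26, 28, 21, 20, 25]
  [14, 15, 17, 16, 13, 16]
  [19, 13, 19, 21, 18, 21]
  [7, 11, 13, 9, 6, 10]
  [8, 15, 17, 10, 9, 14]
Answer: row 4 of W^⊗4 = [7, 11, 13, 9, 6, 10]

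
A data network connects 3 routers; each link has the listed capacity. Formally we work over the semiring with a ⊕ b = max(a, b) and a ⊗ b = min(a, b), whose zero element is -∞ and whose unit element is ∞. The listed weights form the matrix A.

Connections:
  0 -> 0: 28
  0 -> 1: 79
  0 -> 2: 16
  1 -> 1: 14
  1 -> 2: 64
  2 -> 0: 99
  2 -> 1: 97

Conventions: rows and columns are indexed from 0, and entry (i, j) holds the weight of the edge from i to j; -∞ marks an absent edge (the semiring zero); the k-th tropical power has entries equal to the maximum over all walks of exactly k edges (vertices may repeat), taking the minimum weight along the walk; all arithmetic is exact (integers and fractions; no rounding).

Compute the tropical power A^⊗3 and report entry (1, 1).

A^⊗2:
  [28, 28, 64]
  [64, 64, 14]
  [28, 79, 64]
A^⊗3:
  [64, 64, 28]
  [28, 64, 64]
  [64, 64, 64]
Key observation: the optimum is the walk 1->2->0->1, with weight 64 min 99 min 79 = 64.
Optimal value attained by: walk 1->2->0->1.
Answer: (A^⊗3)[1][1] = 64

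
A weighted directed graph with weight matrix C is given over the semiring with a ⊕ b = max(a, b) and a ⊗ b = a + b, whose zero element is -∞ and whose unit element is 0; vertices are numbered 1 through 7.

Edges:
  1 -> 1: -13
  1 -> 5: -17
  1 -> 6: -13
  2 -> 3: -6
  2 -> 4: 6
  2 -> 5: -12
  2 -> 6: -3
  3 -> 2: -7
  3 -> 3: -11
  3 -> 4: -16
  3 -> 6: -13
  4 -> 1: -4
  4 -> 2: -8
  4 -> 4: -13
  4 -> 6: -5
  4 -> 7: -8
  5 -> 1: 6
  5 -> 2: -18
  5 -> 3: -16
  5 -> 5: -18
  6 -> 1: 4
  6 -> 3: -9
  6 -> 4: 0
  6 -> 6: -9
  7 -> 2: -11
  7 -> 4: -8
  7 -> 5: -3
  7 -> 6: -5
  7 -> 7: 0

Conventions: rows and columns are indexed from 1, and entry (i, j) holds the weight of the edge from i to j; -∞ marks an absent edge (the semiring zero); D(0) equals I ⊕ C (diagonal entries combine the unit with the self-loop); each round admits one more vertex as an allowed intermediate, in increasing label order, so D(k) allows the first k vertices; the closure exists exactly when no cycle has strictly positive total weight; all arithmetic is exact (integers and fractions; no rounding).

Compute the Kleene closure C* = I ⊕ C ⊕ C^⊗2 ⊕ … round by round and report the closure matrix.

D(0):
  [0, -∞, -∞, -∞, -17, -13, -∞]
  [-∞, 0, -6, 6, -12, -3, -∞]
  [-∞, -7, 0, -16, -∞, -13, -∞]
  [-4, -8, -∞, 0, -∞, -5, -8]
  [6, -18, -16, -∞, 0, -∞, -∞]
  [4, -∞, -9, 0, -∞, 0, -∞]
  [-∞, -11, -∞, -8, -3, -5, 0]
D(1):
  [0, -∞, -∞, -∞, -17, -13, -∞]
  [-∞, 0, -6, 6, -12, -3, -∞]
  [-∞, -7, 0, -16, -∞, -13, -∞]
  [-4, -8, -∞, 0, -21, -5, -8]
  [6, -18, -16, -∞, 0, -7, -∞]
  [4, -∞, -9, 0, -13, 0, -∞]
  [-∞, -11, -∞, -8, -3, -5, 0]
D(2):
  [0, -∞, -∞, -∞, -17, -13, -∞]
  [-∞, 0, -6, 6, -12, -3, -∞]
  [-∞, -7, 0, -1, -19, -10, -∞]
  [-4, -8, -14, 0, -20, -5, -8]
  [6, -18, -16, -12, 0, -7, -∞]
  [4, -∞, -9, 0, -13, 0, -∞]
  [-∞, -11, -17, -5, -3, -5, 0]
D(3):
  [0, -∞, -∞, -∞, -17, -13, -∞]
  [-∞, 0, -6, 6, -12, -3, -∞]
  [-∞, -7, 0, -1, -19, -10, -∞]
  [-4, -8, -14, 0, -20, -5, -8]
  [6, -18, -16, -12, 0, -7, -∞]
  [4, -16, -9, 0, -13, 0, -∞]
  [-∞, -11, -17, -5, -3, -5, 0]
D(4):
  [0, -∞, -∞, -∞, -17, -13, -∞]
  [2, 0, -6, 6, -12, 1, -2]
  [-5, -7, 0, -1, -19, -6, -9]
  [-4, -8, -14, 0, -20, -5, -8]
  [6, -18, -16, -12, 0, -7, -20]
  [4, -8, -9, 0, -13, 0, -8]
  [-9, -11, -17, -5, -3, -5, 0]
D(5):
  [0, -35, -33, -29, -17, -13, -37]
  [2, 0, -6, 6, -12, 1, -2]
  [-5, -7, 0, -1, -19, -6, -9]
  [-4, -8, -14, 0, -20, -5, -8]
  [6, -18, -16, -12, 0, -7, -20]
  [4, -8, -9, 0, -13, 0, -8]
  [3, -11, -17, -5, -3, -5, 0]
D(6):
  [0, -21, -22, -13, -17, -13, -21]
  [5, 0, -6, 6, -12, 1, -2]
  [-2, -7, 0, -1, -19, -6, -9]
  [-1, -8, -14, 0, -18, -5, -8]
  [6, -15, -16, -7, 0, -7, -15]
  [4, -8, -9, 0, -13, 0, -8]
  [3, -11, -14, -5, -3, -5, 0]
D(7):
  [0, -21, -22, -13, -17, -13, -21]
  [5, 0, -6, 6, -5, 1, -2]
  [-2, -7, 0, -1, -12, -6, -9]
  [-1, -8, -14, 0, -11, -5, -8]
  [6, -15, -16, -7, 0, -7, -15]
  [4, -8, -9, 0, -11, 0, -8]
  [3, -11, -14, -5, -3, -5, 0]
Answer: C* = [[0, -21, -22, -13, -17, -13, -21], [5, 0, -6, 6, -5, 1, -2], [-2, -7, 0, -1, -12, -6, -9], [-1, -8, -14, 0, -11, -5, -8], [6, -15, -16, -7, 0, -7, -15], [4, -8, -9, 0, -11, 0, -8], [3, -11, -14, -5, -3, -5, 0]]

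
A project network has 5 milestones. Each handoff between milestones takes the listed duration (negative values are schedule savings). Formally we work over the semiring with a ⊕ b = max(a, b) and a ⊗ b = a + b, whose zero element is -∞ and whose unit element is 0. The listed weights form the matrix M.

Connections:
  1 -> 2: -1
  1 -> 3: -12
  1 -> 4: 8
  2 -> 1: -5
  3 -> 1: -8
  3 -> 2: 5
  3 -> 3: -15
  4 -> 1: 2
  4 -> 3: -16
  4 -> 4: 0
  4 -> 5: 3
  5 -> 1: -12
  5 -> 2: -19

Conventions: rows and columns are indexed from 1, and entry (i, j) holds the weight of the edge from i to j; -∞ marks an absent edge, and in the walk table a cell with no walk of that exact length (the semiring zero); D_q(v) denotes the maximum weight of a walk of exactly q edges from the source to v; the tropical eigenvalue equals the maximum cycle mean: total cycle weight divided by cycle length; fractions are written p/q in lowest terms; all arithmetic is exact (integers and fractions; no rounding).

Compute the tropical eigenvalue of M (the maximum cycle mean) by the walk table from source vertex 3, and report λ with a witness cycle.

q=0: [-∞, -∞, 0, -∞, -∞]
q=1: [-8, 5, -15, -∞, -∞]
q=2: [0, -9, -20, 0, -∞]
q=3: [2, -1, -12, 8, 3]
q=4: [10, 1, -8, 10, 11]
q=5: [12, 9, -2, 18, 13]
Optimal cycle mean attained by: cycle 1->4->1, total 8 + 2, length 2.
Answer: λ = 5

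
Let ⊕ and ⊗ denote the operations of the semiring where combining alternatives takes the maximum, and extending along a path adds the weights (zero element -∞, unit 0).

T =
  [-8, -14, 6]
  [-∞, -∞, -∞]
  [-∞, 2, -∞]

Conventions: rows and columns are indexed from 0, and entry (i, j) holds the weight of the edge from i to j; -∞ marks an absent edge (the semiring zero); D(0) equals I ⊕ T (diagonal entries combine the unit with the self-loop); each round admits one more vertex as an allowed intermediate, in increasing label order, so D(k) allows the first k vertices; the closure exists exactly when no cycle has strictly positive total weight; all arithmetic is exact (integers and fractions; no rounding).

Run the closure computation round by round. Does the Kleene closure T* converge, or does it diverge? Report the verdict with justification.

D(0):
  [0, -14, 6]
  [-∞, 0, -∞]
  [-∞, 2, 0]
D(1):
  [0, -14, 6]
  [-∞, 0, -∞]
  [-∞, 2, 0]
D(2):
  [0, -14, 6]
  [-∞, 0, -∞]
  [-∞, 2, 0]
D(3):
  [0, 8, 6]
  [-∞, 0, -∞]
  [-∞, 2, 0]
Key observation: every diagonal entry stays at the unit through all rounds, so no improving cycle exists.
Answer: CONVERGES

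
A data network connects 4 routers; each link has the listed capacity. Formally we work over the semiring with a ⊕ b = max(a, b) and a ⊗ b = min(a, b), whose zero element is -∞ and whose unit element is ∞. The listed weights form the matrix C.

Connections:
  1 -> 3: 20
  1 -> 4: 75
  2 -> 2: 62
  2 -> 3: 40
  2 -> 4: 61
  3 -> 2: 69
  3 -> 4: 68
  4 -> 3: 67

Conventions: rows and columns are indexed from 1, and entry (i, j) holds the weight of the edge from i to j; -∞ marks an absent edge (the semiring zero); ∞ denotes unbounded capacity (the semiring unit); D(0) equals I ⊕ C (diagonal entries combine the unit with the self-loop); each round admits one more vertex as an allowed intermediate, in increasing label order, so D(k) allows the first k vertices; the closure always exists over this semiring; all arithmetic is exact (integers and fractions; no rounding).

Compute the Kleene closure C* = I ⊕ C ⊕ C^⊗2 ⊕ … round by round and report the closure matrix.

D(0):
  [∞, -∞, 20, 75]
  [-∞, ∞, 40, 61]
  [-∞, 69, ∞, 68]
  [-∞, -∞, 67, ∞]
D(1):
  [∞, -∞, 20, 75]
  [-∞, ∞, 40, 61]
  [-∞, 69, ∞, 68]
  [-∞, -∞, 67, ∞]
D(2):
  [∞, -∞, 20, 75]
  [-∞, ∞, 40, 61]
  [-∞, 69, ∞, 68]
  [-∞, -∞, 67, ∞]
D(3):
  [∞, 20, 20, 75]
  [-∞, ∞, 40, 61]
  [-∞, 69, ∞, 68]
  [-∞, 67, 67, ∞]
D(4):
  [∞, 67, 67, 75]
  [-∞, ∞, 61, 61]
  [-∞, 69, ∞, 68]
  [-∞, 67, 67, ∞]
Answer: C* = [[∞, 67, 67, 75], [-∞, ∞, 61, 61], [-∞, 69, ∞, 68], [-∞, 67, 67, ∞]]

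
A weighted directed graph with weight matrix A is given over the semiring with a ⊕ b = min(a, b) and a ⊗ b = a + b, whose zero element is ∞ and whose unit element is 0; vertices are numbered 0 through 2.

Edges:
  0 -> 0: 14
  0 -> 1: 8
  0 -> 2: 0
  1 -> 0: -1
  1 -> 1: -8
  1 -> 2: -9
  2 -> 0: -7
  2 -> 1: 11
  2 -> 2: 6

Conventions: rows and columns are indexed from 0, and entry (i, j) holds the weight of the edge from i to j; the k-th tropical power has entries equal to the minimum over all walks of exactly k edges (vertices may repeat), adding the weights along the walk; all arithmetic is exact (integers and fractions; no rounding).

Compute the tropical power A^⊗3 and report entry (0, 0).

A^⊗2:
  [-7, 0, -1]
  [-16, -16, -17]
  [-1, 1, -7]
A^⊗3:
  [-8, -8, -9]
  [-24, -24, -25]
  [-14, -7, -8]
Key observation: the optimum is the walk 0->1->2->0, with weight 8 + (-9) + (-7) = -8.
Optimal value attained by: walk 0->1->2->0.
Answer: (A^⊗3)[0][0] = -8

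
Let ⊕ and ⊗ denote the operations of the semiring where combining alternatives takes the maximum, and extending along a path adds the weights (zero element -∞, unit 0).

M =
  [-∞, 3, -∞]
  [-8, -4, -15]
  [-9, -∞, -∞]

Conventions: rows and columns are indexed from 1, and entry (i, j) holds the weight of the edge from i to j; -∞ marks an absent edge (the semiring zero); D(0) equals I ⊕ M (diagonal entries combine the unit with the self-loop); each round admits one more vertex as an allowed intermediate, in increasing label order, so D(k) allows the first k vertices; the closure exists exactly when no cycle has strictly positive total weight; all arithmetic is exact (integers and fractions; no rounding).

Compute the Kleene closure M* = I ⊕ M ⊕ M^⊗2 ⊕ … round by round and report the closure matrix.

D(0):
  [0, 3, -∞]
  [-8, 0, -15]
  [-9, -∞, 0]
D(1):
  [0, 3, -∞]
  [-8, 0, -15]
  [-9, -6, 0]
D(2):
  [0, 3, -12]
  [-8, 0, -15]
  [-9, -6, 0]
D(3):
  [0, 3, -12]
  [-8, 0, -15]
  [-9, -6, 0]
Answer: M* = [[0, 3, -12], [-8, 0, -15], [-9, -6, 0]]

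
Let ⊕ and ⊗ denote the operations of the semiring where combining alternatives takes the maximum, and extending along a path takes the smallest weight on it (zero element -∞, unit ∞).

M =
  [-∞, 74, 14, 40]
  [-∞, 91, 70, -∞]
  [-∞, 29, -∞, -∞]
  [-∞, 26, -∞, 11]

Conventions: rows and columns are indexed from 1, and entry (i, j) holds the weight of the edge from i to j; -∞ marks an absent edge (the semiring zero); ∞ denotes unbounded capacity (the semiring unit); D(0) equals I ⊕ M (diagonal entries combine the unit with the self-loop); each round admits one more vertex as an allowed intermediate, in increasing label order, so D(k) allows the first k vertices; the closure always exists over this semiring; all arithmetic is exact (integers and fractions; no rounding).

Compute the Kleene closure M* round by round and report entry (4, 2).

D(0):
  [∞, 74, 14, 40]
  [-∞, ∞, 70, -∞]
  [-∞, 29, ∞, -∞]
  [-∞, 26, -∞, ∞]
D(1):
  [∞, 74, 14, 40]
  [-∞, ∞, 70, -∞]
  [-∞, 29, ∞, -∞]
  [-∞, 26, -∞, ∞]
D(2):
  [∞, 74, 70, 40]
  [-∞, ∞, 70, -∞]
  [-∞, 29, ∞, -∞]
  [-∞, 26, 26, ∞]
D(3):
  [∞, 74, 70, 40]
  [-∞, ∞, 70, -∞]
  [-∞, 29, ∞, -∞]
  [-∞, 26, 26, ∞]
D(4):
  [∞, 74, 70, 40]
  [-∞, ∞, 70, -∞]
  [-∞, 29, ∞, -∞]
  [-∞, 26, 26, ∞]
Answer: M*[4][2] = 26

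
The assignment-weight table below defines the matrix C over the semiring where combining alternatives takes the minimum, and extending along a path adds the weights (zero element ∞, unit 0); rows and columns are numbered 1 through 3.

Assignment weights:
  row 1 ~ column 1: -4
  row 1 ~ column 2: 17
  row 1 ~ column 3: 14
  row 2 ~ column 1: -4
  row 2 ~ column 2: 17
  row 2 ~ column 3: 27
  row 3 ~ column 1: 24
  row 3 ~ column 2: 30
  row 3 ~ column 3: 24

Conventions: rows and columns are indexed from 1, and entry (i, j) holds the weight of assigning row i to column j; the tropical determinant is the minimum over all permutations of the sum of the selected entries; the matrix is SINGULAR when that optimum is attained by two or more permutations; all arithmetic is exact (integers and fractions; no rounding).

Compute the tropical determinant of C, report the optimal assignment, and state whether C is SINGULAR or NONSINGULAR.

σ = (1, 2, 3): (-4) + 17 + 24 = 37
σ = (1, 3, 2): (-4) + 27 + 30 = 53
σ = (2, 1, 3): 17 + (-4) + 24 = 37
σ = (2, 3, 1): 17 + 27 + 24 = 68
σ = (3, 1, 2): 14 + (-4) + 30 = 40
σ = (3, 2, 1): 14 + 17 + 24 = 55
Optimal value attained by: σ = (1, 2, 3).
Answer: det⊕(C) = 37; verdict: SINGULAR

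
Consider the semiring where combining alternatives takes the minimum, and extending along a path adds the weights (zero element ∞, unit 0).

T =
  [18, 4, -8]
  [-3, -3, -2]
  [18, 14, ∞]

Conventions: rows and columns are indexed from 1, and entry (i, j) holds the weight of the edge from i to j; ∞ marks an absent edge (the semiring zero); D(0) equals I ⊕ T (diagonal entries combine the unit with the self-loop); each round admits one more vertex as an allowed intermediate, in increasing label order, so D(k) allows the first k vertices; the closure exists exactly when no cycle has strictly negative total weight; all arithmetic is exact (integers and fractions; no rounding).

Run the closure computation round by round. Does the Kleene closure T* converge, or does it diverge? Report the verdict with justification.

Detection: at round 0, diagonal entry (2, 2) turns strictly negative.
Key observation: the cycle 2->2 has total weight (-3), which is strictly negative.
Answer: DIVERGES — negative cycle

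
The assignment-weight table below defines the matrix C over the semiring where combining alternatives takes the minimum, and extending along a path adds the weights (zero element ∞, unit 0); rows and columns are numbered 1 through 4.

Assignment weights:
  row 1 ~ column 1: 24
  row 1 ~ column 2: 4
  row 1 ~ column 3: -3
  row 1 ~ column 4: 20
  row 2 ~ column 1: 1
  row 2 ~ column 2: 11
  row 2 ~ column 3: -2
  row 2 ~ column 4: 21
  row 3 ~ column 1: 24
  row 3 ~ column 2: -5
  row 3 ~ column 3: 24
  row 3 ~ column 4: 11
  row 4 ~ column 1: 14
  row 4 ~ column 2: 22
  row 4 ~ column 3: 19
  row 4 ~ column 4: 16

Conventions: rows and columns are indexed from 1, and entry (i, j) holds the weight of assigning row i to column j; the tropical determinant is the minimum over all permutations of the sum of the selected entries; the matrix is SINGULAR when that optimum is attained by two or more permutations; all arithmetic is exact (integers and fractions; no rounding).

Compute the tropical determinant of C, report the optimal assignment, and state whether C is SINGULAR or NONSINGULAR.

σ = (1, 2, 3, 4): 24 + 11 + 24 + 16 = 75
σ = (1, 2, 4, 3): 24 + 11 + 11 + 19 = 65
σ = (1, 3, 2, 4): 24 + (-2) + (-5) + 16 = 33
σ = (1, 3, 4, 2): 24 + (-2) + 11 + 22 = 55
σ = (1, 4, 2, 3): 24 + 21 + (-5) + 19 = 59
σ = (1, 4, 3, 2): 24 + 21 + 24 + 22 = 91
σ = (2, 1, 3, 4): 4 + 1 + 24 + 16 = 45
σ = (2, 1, 4, 3): 4 + 1 + 11 + 19 = 35
σ = (2, 3, 1, 4): 4 + (-2) + 24 + 16 = 42
σ = (2, 3, 4, 1): 4 + (-2) + 11 + 14 = 27
σ = (2, 4, 1, 3): 4 + 21 + 24 + 19 = 68
σ = (2, 4, 3, 1): 4 + 21 + 24 + 14 = 63
σ = (3, 1, 2, 4): (-3) + 1 + (-5) + 16 = 9
σ = (3, 1, 4, 2): (-3) + 1 + 11 + 22 = 31
σ = (3, 2, 1, 4): (-3) + 11 + 24 + 16 = 48
σ = (3, 2, 4, 1): (-3) + 11 + 11 + 14 = 33
σ = (3, 4, 1, 2): (-3) + 21 + 24 + 22 = 64
σ = (3, 4, 2, 1): (-3) + 21 + (-5) + 14 = 27
σ = (4, 1, 2, 3): 20 + 1 + (-5) + 19 = 35
σ = (4, 1, 3, 2): 20 + 1 + 24 + 22 = 67
σ = (4, 2, 1, 3): 20 + 11 + 24 + 19 = 74
σ = (4, 2, 3, 1): 20 + 11 + 24 + 14 = 69
σ = (4, 3, 1, 2): 20 + (-2) + 24 + 22 = 64
σ = (4, 3, 2, 1): 20 + (-2) + (-5) + 14 = 27
Optimal value attained by: σ = (3, 1, 2, 4).
Answer: det⊕(C) = 9; verdict: NONSINGULAR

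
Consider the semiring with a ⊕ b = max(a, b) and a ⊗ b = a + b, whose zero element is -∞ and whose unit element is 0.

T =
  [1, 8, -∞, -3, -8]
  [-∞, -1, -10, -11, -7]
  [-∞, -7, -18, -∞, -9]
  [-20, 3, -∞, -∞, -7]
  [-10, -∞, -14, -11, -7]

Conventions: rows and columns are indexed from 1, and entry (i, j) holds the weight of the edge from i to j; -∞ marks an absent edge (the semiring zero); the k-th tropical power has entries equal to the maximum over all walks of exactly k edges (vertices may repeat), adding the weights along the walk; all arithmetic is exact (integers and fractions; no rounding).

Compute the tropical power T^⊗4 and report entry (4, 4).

T^⊗2:
  [2, 9, -2, -2, 1]
  [-17, -2, -11, -12, -8]
  [-19, -8, -17, -18, -14]
  [-17, 2, -7, -8, -4]
  [-9, -2, -21, -13, -14]
T^⊗3:
  [3, 10, -1, -1, 2]
  [-16, -3, -12, -13, -9]
  [-18, -9, -18, -19, -15]
  [-14, 1, -8, -9, -5]
  [-8, -1, -12, -12, -9]
T^⊗4:
  [4, 11, 0, 0, 3]
  [-15, -4, -13, -14, -10]
  [-17, -10, -19, -20, -16]
  [-13, 0, -9, -10, -6]
  [-7, 0, -11, -11, -8]
Key observation: the optimum is the walk 4->2->2->2->4, with weight 3 + (-1) + (-1) + (-11) = -10.
Optimal value attained by: walk 4->2->2->2->4.
Answer: (T^⊗4)[4][4] = -10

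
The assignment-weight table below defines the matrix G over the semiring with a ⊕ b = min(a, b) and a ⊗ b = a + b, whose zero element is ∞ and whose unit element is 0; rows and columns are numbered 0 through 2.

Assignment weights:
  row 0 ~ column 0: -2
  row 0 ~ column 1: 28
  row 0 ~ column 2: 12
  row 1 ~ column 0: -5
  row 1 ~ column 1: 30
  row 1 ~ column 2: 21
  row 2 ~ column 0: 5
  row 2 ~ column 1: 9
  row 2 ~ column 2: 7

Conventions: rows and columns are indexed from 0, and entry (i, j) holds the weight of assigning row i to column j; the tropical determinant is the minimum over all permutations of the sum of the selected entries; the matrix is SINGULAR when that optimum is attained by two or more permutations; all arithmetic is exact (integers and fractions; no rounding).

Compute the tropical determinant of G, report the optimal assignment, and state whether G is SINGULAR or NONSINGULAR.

σ = (0, 1, 2): (-2) + 30 + 7 = 35
σ = (0, 2, 1): (-2) + 21 + 9 = 28
σ = (1, 0, 2): 28 + (-5) + 7 = 30
σ = (1, 2, 0): 28 + 21 + 5 = 54
σ = (2, 0, 1): 12 + (-5) + 9 = 16
σ = (2, 1, 0): 12 + 30 + 5 = 47
Optimal value attained by: σ = (2, 0, 1).
Answer: det⊕(G) = 16; verdict: NONSINGULAR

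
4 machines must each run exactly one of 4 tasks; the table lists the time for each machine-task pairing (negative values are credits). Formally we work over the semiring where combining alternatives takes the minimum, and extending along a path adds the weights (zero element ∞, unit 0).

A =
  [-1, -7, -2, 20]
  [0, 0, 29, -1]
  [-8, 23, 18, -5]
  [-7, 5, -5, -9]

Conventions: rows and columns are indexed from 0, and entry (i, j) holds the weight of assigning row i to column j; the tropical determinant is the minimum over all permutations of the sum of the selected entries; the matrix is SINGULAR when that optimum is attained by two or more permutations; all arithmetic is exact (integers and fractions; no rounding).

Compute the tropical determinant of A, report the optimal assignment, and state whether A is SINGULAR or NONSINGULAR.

σ = (0, 1, 2, 3): (-1) + 0 + 18 + (-9) = 8
σ = (0, 1, 3, 2): (-1) + 0 + (-5) + (-5) = -11
σ = (0, 2, 1, 3): (-1) + 29 + 23 + (-9) = 42
σ = (0, 2, 3, 1): (-1) + 29 + (-5) + 5 = 28
σ = (0, 3, 1, 2): (-1) + (-1) + 23 + (-5) = 16
σ = (0, 3, 2, 1): (-1) + (-1) + 18 + 5 = 21
σ = (1, 0, 2, 3): (-7) + 0 + 18 + (-9) = 2
σ = (1, 0, 3, 2): (-7) + 0 + (-5) + (-5) = -17
σ = (1, 2, 0, 3): (-7) + 29 + (-8) + (-9) = 5
σ = (1, 2, 3, 0): (-7) + 29 + (-5) + (-7) = 10
σ = (1, 3, 0, 2): (-7) + (-1) + (-8) + (-5) = -21
σ = (1, 3, 2, 0): (-7) + (-1) + 18 + (-7) = 3
σ = (2, 0, 1, 3): (-2) + 0 + 23 + (-9) = 12
σ = (2, 0, 3, 1): (-2) + 0 + (-5) + 5 = -2
σ = (2, 1, 0, 3): (-2) + 0 + (-8) + (-9) = -19
σ = (2, 1, 3, 0): (-2) + 0 + (-5) + (-7) = -14
σ = (2, 3, 0, 1): (-2) + (-1) + (-8) + 5 = -6
σ = (2, 3, 1, 0): (-2) + (-1) + 23 + (-7) = 13
σ = (3, 0, 1, 2): 20 + 0 + 23 + (-5) = 38
σ = (3, 0, 2, 1): 20 + 0 + 18 + 5 = 43
σ = (3, 1, 0, 2): 20 + 0 + (-8) + (-5) = 7
σ = (3, 1, 2, 0): 20 + 0 + 18 + (-7) = 31
σ = (3, 2, 0, 1): 20 + 29 + (-8) + 5 = 46
σ = (3, 2, 1, 0): 20 + 29 + 23 + (-7) = 65
Optimal value attained by: σ = (1, 3, 0, 2).
Answer: det⊕(A) = -21; verdict: NONSINGULAR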